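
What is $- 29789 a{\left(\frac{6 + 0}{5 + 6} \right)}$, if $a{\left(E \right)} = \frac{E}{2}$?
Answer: $- \frac{89367}{11} \approx -8124.3$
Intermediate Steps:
$a{\left(E \right)} = \frac{E}{2}$ ($a{\left(E \right)} = E \frac{1}{2} = \frac{E}{2}$)
$- 29789 a{\left(\frac{6 + 0}{5 + 6} \right)} = - 29789 \frac{\left(6 + 0\right) \frac{1}{5 + 6}}{2} = - 29789 \frac{6 \cdot \frac{1}{11}}{2} = - 29789 \cdot \frac{1}{2} \cdot \frac{6}{11} = \left(-29789\right) \frac{3}{11} = - \frac{89367}{11}$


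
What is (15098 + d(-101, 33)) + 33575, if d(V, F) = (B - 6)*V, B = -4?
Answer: 49683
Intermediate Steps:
d(V, F) = -10*V (d(V, F) = (-4 - 6)*V = -10*V)
(15098 + d(-101, 33)) + 33575 = (15098 - 10*(-101)) + 33575 = (15098 + 1010) + 33575 = 16108 + 33575 = 49683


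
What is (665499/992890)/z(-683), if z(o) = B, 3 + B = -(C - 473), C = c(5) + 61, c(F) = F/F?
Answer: 13049/7943120 ≈ 0.0016428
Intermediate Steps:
c(F) = 1
C = 62 (C = 1 + 61 = 62)
B = 408 (B = -3 - (62 - 473) = -3 - 1*(-411) = -3 + 411 = 408)
z(o) = 408
(665499/992890)/z(-683) = (665499/992890)/408 = (665499*(1/992890))*(1/408) = (665499/992890)*(1/408) = 13049/7943120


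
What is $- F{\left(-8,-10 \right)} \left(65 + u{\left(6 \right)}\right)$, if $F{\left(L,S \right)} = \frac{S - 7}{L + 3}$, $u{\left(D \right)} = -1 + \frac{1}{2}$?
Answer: $- \frac{2193}{10} \approx -219.3$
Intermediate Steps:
$u{\left(D \right)} = - \frac{1}{2}$ ($u{\left(D \right)} = -1 + \frac{1}{2} = - \frac{1}{2}$)
$F{\left(L,S \right)} = \frac{-7 + S}{3 + L}$
$- F{\left(-8,-10 \right)} \left(65 + u{\left(6 \right)}\right) = - \frac{-7 - 10}{3 - 8} \left(65 - \frac{1}{2}\right) = - \frac{-17}{-5} \cdot \frac{129}{2} = - \frac{\left(-1\right) \left(-17\right)}{5} \cdot \frac{129}{2} = \left(-1\right) \frac{17}{5} \cdot \frac{129}{2} = \left(- \frac{17}{5}\right) \frac{129}{2} = - \frac{2193}{10}$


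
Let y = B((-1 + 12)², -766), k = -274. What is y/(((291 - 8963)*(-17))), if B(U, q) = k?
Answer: -137/73712 ≈ -0.0018586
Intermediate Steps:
B(U, q) = -274
y = -274
y/(((291 - 8963)*(-17))) = -274*(-1/(17*(291 - 8963))) = -274/((-8672*(-17))) = -274/147424 = -274*1/147424 = -137/73712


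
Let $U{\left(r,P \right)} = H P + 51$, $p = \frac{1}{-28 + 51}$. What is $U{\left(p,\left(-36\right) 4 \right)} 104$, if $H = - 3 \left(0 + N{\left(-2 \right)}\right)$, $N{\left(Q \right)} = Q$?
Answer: $-84552$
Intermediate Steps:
$H = 6$ ($H = - 3 \left(0 - 2\right) = \left(-3\right) \left(-2\right) = 6$)
$p = \frac{1}{23} \approx 0.043478$
$U{\left(r,P \right)} = 51 + 6 P$ ($U{\left(r,P \right)} = 6 P + 51 = 51 + 6 P$)
$U{\left(p,\left(-36\right) 4 \right)} 104 = \left(51 + 6 \left(\left(-36\right) 4\right)\right) 104 = \left(51 + 6 \left(-144\right)\right) 104 = \left(51 - 864\right) 104 = \left(-813\right) 104 = -84552$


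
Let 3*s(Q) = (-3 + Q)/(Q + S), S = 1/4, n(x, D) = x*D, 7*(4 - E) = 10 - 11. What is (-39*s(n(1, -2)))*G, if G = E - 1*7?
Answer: 5200/49 ≈ 106.12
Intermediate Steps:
E = 29/7 (E = 4 - (10 - 11)/7 = 4 - ⅐*(-1) = 4 + ⅐ = 29/7 ≈ 4.1429)
n(x, D) = D*x
S = ¼ (S = 1*(¼) = ¼ ≈ 0.25000)
G = -20/7 (G = 29/7 - 1*7 = 29/7 - 7 = -20/7 ≈ -2.8571)
s(Q) = (-3 + Q)/(3*(¼ + Q)) (s(Q) = ((-3 + Q)/(Q + ¼))/3 = ((-3 + Q)/(¼ + Q))/3 = (-3 + Q)/(3*(¼ + Q)))
(-39*s(n(1, -2)))*G = -52*(-3 - 2*1)/(1 + 4*(-2*1))*(-20/7) = -52*(-3 - 2)/(1 + 4*(-2))*(-20/7) = -52*(-5)/(1 - 8)*(-20/7) = -52*(-5)/(-7)*(-20/7) = -52*(-1)*(-5)/7*(-20/7) = -39*20/21*(-20/7) = -260/7*(-20/7) = 5200/49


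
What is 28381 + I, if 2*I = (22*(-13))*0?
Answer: 28381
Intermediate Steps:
I = 0 (I = ((22*(-13))*0)/2 = (-286*0)/2 = (½)*0 = 0)
28381 + I = 28381 + 0 = 28381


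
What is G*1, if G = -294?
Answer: -294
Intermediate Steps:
G*1 = -294*1 = -294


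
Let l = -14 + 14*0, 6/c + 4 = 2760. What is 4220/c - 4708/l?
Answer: 40713182/21 ≈ 1.9387e+6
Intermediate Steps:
c = 3/1378 (c = 6/(-4 + 2760) = 6/2756 = 6*(1/2756) = 3/1378 ≈ 0.0021771)
l = -14 (l = -14 + 0 = -14)
4220/c - 4708/l = 4220/(3/1378) - 4708/(-14) = 4220*(1378/3) - 4708*(-1/14) = 5815160/3 + 2354/7 = 40713182/21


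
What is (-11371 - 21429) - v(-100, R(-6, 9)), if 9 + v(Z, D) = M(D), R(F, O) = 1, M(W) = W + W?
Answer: -32793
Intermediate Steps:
M(W) = 2*W
v(Z, D) = -9 + 2*D
(-11371 - 21429) - v(-100, R(-6, 9)) = (-11371 - 21429) - (-9 + 2*1) = -32800 - (-9 + 2) = -32800 - 1*(-7) = -32800 + 7 = -32793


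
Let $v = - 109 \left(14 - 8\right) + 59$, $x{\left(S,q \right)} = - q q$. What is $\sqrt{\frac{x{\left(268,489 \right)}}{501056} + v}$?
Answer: $\frac{i \sqrt{2335918695589}}{62632} \approx 24.402 i$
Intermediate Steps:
$x{\left(S,q \right)} = - q^{2}$
$v = -595$ ($v = - 109 \left(14 - 8\right) + 59 = \left(-109\right) 6 + 59 = -654 + 59 = -595$)
$\sqrt{\frac{x{\left(268,489 \right)}}{501056} + v} = \sqrt{\frac{\left(-1\right) 489^{2}}{501056} - 595} = \sqrt{\left(-1\right) 239121 \cdot \frac{1}{501056} - 595} = \sqrt{\left(-239121\right) \frac{1}{501056} - 595} = \sqrt{- \frac{239121}{501056} - 595} = \sqrt{- \frac{298367441}{501056}} = \frac{i \sqrt{2335918695589}}{62632}$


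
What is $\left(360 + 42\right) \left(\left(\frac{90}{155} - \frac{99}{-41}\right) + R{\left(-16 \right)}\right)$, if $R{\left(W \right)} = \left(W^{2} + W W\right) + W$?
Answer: $\frac{254957646}{1271} \approx 2.006 \cdot 10^{5}$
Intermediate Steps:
$R{\left(W \right)} = W + 2 W^{2}$ ($R{\left(W \right)} = \left(W^{2} + W^{2}\right) + W = 2 W^{2} + W = W + 2 W^{2}$)
$\left(360 + 42\right) \left(\left(\frac{90}{155} - \frac{99}{-41}\right) + R{\left(-16 \right)}\right) = \left(360 + 42\right) \left(\left(\frac{90}{155} - \frac{99}{-41}\right) - 16 \left(1 + 2 \left(-16\right)\right)\right) = 402 \left(\left(90 \cdot \frac{1}{155} - - \frac{99}{41}\right) - 16 \left(1 - 32\right)\right) = 402 \left(\left(\frac{18}{31} + \frac{99}{41}\right) - -496\right) = 402 \left(\frac{3807}{1271} + 496\right) = 402 \cdot \frac{634223}{1271} = \frac{254957646}{1271}$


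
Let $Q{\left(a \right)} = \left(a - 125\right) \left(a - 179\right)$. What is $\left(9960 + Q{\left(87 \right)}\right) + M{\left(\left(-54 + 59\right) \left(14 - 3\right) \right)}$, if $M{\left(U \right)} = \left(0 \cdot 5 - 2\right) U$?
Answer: $13346$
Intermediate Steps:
$Q{\left(a \right)} = \left(-179 + a\right) \left(-125 + a\right)$ ($Q{\left(a \right)} = \left(-125 + a\right) \left(-179 + a\right) = \left(-179 + a\right) \left(-125 + a\right)$)
$M{\left(U \right)} = - 2 U$ ($M{\left(U \right)} = \left(0 - 2\right) U = - 2 U$)
$\left(9960 + Q{\left(87 \right)}\right) + M{\left(\left(-54 + 59\right) \left(14 - 3\right) \right)} = \left(9960 + \left(22375 + 87^{2} - 26448\right)\right) - 2 \left(-54 + 59\right) \left(14 - 3\right) = \left(9960 + \left(22375 + 7569 - 26448\right)\right) - 2 \cdot 5 \cdot 11 = \left(9960 + 3496\right) - 110 = 13456 - 110 = 13346$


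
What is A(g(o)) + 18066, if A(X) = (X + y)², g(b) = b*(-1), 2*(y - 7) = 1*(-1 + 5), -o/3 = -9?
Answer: 18390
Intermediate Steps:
o = 27 (o = -3*(-9) = 27)
y = 9 (y = 7 + (1*(-1 + 5))/2 = 7 + (1*4)/2 = 7 + (½)*4 = 7 + 2 = 9)
g(b) = -b
A(X) = (9 + X)² (A(X) = (X + 9)² = (9 + X)²)
A(g(o)) + 18066 = (9 - 1*27)² + 18066 = (9 - 27)² + 18066 = (-18)² + 18066 = 324 + 18066 = 18390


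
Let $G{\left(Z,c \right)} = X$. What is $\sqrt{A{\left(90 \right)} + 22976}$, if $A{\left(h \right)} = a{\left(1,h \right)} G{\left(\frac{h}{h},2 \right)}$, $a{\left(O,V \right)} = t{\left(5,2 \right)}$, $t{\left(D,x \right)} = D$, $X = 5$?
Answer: $\sqrt{23001} \approx 151.66$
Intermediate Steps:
$a{\left(O,V \right)} = 5$
$G{\left(Z,c \right)} = 5$
$A{\left(h \right)} = 25$ ($A{\left(h \right)} = 5 \cdot 5 = 25$)
$\sqrt{A{\left(90 \right)} + 22976} = \sqrt{25 + 22976} = \sqrt{23001}$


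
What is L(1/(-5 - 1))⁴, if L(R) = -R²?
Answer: 1/1679616 ≈ 5.9537e-7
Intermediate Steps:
L(1/(-5 - 1))⁴ = (-(1/(-5 - 1))²)⁴ = (-(1/(-6))²)⁴ = (-(-⅙)²)⁴ = (-1*1/36)⁴ = (-1/36)⁴ = 1/1679616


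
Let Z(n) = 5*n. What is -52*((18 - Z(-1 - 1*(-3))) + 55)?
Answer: -3276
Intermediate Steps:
-52*((18 - Z(-1 - 1*(-3))) + 55) = -52*((18 - 5*(-1 - 1*(-3))) + 55) = -52*((18 - 5*(-1 + 3)) + 55) = -52*((18 - 5*2) + 55) = -52*((18 - 1*10) + 55) = -52*((18 - 10) + 55) = -52*(8 + 55) = -52*63 = -3276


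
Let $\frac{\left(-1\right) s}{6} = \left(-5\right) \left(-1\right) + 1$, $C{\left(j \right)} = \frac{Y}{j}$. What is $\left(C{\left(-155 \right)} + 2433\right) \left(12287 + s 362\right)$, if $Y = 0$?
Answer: $-1812585$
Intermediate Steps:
$C{\left(j \right)} = 0$ ($C{\left(j \right)} = \frac{0}{j} = 0$)
$s = -36$ ($s = - 6 \left(\left(-5\right) \left(-1\right) + 1\right) = - 6 \left(5 + 1\right) = \left(-6\right) 6 = -36$)
$\left(C{\left(-155 \right)} + 2433\right) \left(12287 + s 362\right) = \left(0 + 2433\right) \left(12287 - 13032\right) = 2433 \left(12287 - 13032\right) = 2433 \left(-745\right) = -1812585$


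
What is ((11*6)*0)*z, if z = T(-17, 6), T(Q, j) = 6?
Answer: 0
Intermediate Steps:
z = 6
((11*6)*0)*z = ((11*6)*0)*6 = (66*0)*6 = 0*6 = 0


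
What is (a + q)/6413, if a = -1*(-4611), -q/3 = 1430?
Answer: 321/6413 ≈ 0.050055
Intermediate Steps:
q = -4290 (q = -3*1430 = -4290)
a = 4611
(a + q)/6413 = (4611 - 4290)/6413 = 321*(1/6413) = 321/6413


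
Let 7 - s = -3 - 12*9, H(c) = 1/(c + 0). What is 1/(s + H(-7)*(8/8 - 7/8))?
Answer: 56/6607 ≈ 0.0084759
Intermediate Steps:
H(c) = 1/c
s = 118 (s = 7 - (-3 - 12*9) = 7 - (-3 - 108) = 7 - 1*(-111) = 7 + 111 = 118)
1/(s + H(-7)*(8/8 - 7/8)) = 1/(118 + (8/8 - 7/8)/(-7)) = 1/(118 - (8*(1/8) - 7*1/8)/7) = 1/(118 - (1 - 7/8)/7) = 1/(118 - 1/7*1/8) = 1/(118 - 1/56) = 1/(6607/56) = 56/6607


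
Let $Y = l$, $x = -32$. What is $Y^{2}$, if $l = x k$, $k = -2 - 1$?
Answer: $9216$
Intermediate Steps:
$k = -3$
$l = 96$ ($l = \left(-32\right) \left(-3\right) = 96$)
$Y = 96$
$Y^{2} = 96^{2} = 9216$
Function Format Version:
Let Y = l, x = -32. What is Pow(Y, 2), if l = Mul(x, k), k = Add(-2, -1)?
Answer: 9216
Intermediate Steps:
k = -3
l = 96 (l = Mul(-32, -3) = 96)
Y = 96
Pow(Y, 2) = Pow(96, 2) = 9216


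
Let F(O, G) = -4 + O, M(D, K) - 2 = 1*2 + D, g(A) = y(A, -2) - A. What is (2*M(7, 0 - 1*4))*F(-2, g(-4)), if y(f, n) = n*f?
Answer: -132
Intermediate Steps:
y(f, n) = f*n
g(A) = -3*A (g(A) = A*(-2) - A = -2*A - A = -3*A)
M(D, K) = 4 + D (M(D, K) = 2 + (1*2 + D) = 2 + (2 + D) = 4 + D)
(2*M(7, 0 - 1*4))*F(-2, g(-4)) = (2*(4 + 7))*(-4 - 2) = (2*11)*(-6) = 22*(-6) = -132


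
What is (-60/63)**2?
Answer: 400/441 ≈ 0.90703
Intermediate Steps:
(-60/63)**2 = (-1*20/21)**2 = (-20/21)**2 = 400/441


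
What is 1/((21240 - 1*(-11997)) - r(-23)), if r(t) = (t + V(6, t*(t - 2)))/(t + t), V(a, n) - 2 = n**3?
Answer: 23/95819128 ≈ 2.4004e-7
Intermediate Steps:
V(a, n) = 2 + n**3
r(t) = (2 + t + t**3*(-2 + t)**3)/(2*t) (r(t) = (t + (2 + (t*(t - 2))**3))/(t + t) = (t + (2 + (t*(-2 + t))**3))/((2*t)) = (t + (2 + t**3*(-2 + t)**3))*(1/(2*t)) = (2 + t + t**3*(-2 + t)**3)*(1/(2*t)) = (2 + t + t**3*(-2 + t)**3)/(2*t))
1/((21240 - 1*(-11997)) - r(-23)) = 1/((21240 - 1*(-11997)) - (2 - 23 + (-23)**3*(-2 - 23)**3)/(2*(-23))) = 1/((21240 + 11997) - (-1)*(2 - 23 - 12167*(-25)**3)/(2*23)) = 1/(33237 - (-1)*(2 - 23 - 12167*(-15625))/(2*23)) = 1/(33237 - (-1)*(2 - 23 + 190109375)/(2*23)) = 1/(33237 - (-1)*190109354/(2*23)) = 1/(33237 - 1*(-95054677/23)) = 1/(33237 + 95054677/23) = 1/(95819128/23) = 23/95819128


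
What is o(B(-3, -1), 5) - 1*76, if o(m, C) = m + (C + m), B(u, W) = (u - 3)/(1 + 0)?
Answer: -83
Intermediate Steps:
B(u, W) = -3 + u (B(u, W) = (-3 + u)/1 = (-3 + u)*1 = -3 + u)
o(m, C) = C + 2*m
o(B(-3, -1), 5) - 1*76 = (5 + 2*(-3 - 3)) - 1*76 = (5 + 2*(-6)) - 76 = (5 - 12) - 76 = -7 - 76 = -83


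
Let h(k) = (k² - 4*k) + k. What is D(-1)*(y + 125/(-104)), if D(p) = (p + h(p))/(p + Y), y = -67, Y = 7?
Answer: -7093/208 ≈ -34.101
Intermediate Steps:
h(k) = k² - 3*k
D(p) = (p + p*(-3 + p))/(7 + p) (D(p) = (p + p*(-3 + p))/(p + 7) = (p + p*(-3 + p))/(7 + p))
D(-1)*(y + 125/(-104)) = (-(-2 - 1)/(7 - 1))*(-67 + 125/(-104)) = (-1*(-3)/6)*(-67 + 125*(-1/104)) = (-1*⅙*(-3))*(-67 - 125/104) = (½)*(-7093/104) = -7093/208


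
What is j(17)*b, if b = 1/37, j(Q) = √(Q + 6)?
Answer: √23/37 ≈ 0.12962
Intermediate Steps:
j(Q) = √(6 + Q)
b = 1/37 ≈ 0.027027
j(17)*b = √(6 + 17)*(1/37) = √23*(1/37) = √23/37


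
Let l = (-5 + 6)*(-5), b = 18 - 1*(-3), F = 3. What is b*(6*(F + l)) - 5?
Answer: -257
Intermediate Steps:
b = 21 (b = 18 + 3 = 21)
l = -5 (l = 1*(-5) = -5)
b*(6*(F + l)) - 5 = 21*(6*(3 - 5)) - 5 = 21*(6*(-2)) - 5 = 21*(-12) - 5 = -252 - 5 = -257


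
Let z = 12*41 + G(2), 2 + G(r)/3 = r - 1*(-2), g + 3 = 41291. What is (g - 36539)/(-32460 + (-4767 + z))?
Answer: -1583/12243 ≈ -0.12930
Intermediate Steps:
g = 41288 (g = -3 + 41291 = 41288)
G(r) = 3*r (G(r) = -6 + 3*(r - 1*(-2)) = -6 + 3*(r + 2) = -6 + 3*(2 + r) = -6 + (6 + 3*r) = 3*r)
z = 498 (z = 12*41 + 3*2 = 492 + 6 = 498)
(g - 36539)/(-32460 + (-4767 + z)) = (41288 - 36539)/(-32460 + (-4767 + 498)) = 4749/(-32460 - 4269) = 4749/(-36729) = 4749*(-1/36729) = -1583/12243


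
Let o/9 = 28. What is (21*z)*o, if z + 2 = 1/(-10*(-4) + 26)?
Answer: -115542/11 ≈ -10504.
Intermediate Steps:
o = 252 (o = 9*28 = 252)
z = -131/66 (z = -2 + 1/(-10*(-4) + 26) = -2 + 1/(40 + 26) = -2 + 1/66 = -131/66 ≈ -1.9848)
(21*z)*o = (21*(-131/66))*252 = -917/22*252 = -115542/11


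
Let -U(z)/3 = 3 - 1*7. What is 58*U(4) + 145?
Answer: 841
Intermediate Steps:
U(z) = 12 (U(z) = -3*(3 - 1*7) = -3*(3 - 7) = -3*(-4) = 12)
58*U(4) + 145 = 58*12 + 145 = 696 + 145 = 841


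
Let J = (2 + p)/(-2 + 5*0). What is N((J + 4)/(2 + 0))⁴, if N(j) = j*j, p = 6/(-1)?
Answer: 6561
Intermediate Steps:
p = -6 (p = 6*(-1) = -6)
J = 2 (J = (2 - 6)/(-2 + 5*0) = -4/(-2 + 0) = -4/(-2) = -4*(-½) = 2)
N(j) = j²
N((J + 4)/(2 + 0))⁴ = (((2 + 4)/(2 + 0))²)⁴ = ((6/2)²)⁴ = ((6*(½))²)⁴ = (3²)⁴ = 9⁴ = 6561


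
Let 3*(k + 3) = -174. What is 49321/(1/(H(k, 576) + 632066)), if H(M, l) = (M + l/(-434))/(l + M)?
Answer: 22476541397451/721 ≈ 3.1174e+10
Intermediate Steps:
k = -61 (k = -3 + (⅓)*(-174) = -3 - 58 = -61)
H(M, l) = (M - l/434)/(M + l) (H(M, l) = (M + l*(-1/434))/(M + l) = (M - l/434)/(M + l))
49321/(1/(H(k, 576) + 632066)) = 49321/(1/((-61 - 1/434*576)/(-61 + 576) + 632066)) = 49321/(1/((-61 - 288/217)/515 + 632066)) = 49321/(1/((1/515)*(-13525/217) + 632066)) = 49321/(1/(-2705/22351 + 632066)) = 49321/(1/(14127304461/22351)) = 49321/(22351/14127304461) = 49321*(14127304461/22351) = 22476541397451/721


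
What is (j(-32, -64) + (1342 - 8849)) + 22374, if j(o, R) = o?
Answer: 14835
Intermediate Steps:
(j(-32, -64) + (1342 - 8849)) + 22374 = (-32 + (1342 - 8849)) + 22374 = (-32 - 7507) + 22374 = -7539 + 22374 = 14835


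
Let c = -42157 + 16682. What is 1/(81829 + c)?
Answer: 1/56354 ≈ 1.7745e-5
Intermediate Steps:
c = -25475
1/(81829 + c) = 1/(81829 - 25475) = 1/56354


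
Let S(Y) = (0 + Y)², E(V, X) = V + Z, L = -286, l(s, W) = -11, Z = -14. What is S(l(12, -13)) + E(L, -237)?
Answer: -179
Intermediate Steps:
E(V, X) = -14 + V (E(V, X) = V - 14 = -14 + V)
S(Y) = Y²
S(l(12, -13)) + E(L, -237) = (-11)² + (-14 - 286) = 121 - 300 = -179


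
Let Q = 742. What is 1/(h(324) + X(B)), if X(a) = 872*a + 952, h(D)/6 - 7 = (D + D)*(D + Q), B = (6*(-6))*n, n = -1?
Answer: 1/4176994 ≈ 2.3941e-7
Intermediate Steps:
B = 36 (B = (6*(-6))*(-1) = -36*(-1) = 36)
h(D) = 42 + 12*D*(742 + D) (h(D) = 42 + 6*((D + D)*(D + 742)) = 42 + 6*((2*D)*(742 + D)) = 42 + 6*(2*D*(742 + D)) = 42 + 12*D*(742 + D))
X(a) = 952 + 872*a
1/(h(324) + X(B)) = 1/((42 + 12*324² + 8904*324) + (952 + 872*36)) = 1/((42 + 12*104976 + 2884896) + (952 + 31392)) = 1/((42 + 1259712 + 2884896) + 32344) = 1/(4144650 + 32344) = 1/4176994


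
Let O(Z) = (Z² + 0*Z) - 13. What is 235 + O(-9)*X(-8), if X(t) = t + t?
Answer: -853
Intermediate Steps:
O(Z) = -13 + Z² (O(Z) = (Z² + 0) - 13 = Z² - 13 = -13 + Z²)
X(t) = 2*t
235 + O(-9)*X(-8) = 235 + (-13 + (-9)²)*(2*(-8)) = 235 + (-13 + 81)*(-16) = 235 + 68*(-16) = 235 - 1088 = -853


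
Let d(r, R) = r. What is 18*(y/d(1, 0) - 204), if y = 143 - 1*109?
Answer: -3060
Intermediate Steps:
y = 34 (y = 143 - 109 = 34)
18*(y/d(1, 0) - 204) = 18*(34/1 - 204) = 18*(34*1 - 204) = 18*(34 - 204) = 18*(-170) = -3060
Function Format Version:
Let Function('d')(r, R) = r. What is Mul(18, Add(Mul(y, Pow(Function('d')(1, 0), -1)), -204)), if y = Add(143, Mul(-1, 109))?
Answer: -3060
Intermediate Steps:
y = 34 (y = Add(143, -109) = 34)
Mul(18, Add(Mul(y, Pow(Function('d')(1, 0), -1)), -204)) = Mul(18, Add(Mul(34, Pow(1, -1)), -204)) = Mul(18, Add(Mul(34, 1), -204)) = Mul(18, Add(34, -204)) = Mul(18, -170) = -3060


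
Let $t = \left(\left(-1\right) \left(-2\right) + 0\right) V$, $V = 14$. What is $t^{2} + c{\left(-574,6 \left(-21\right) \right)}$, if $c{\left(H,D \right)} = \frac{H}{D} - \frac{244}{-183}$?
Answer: $\frac{7109}{9} \approx 789.89$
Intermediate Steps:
$c{\left(H,D \right)} = \frac{4}{3} + \frac{H}{D}$ ($c{\left(H,D \right)} = \frac{H}{D} - - \frac{4}{3} = \frac{H}{D} + \frac{4}{3} = \frac{4}{3} + \frac{H}{D}$)
$t = 28$ ($t = \left(\left(-1\right) \left(-2\right) + 0\right) 14 = \left(2 + 0\right) 14 = 2 \cdot 14 = 28$)
$t^{2} + c{\left(-574,6 \left(-21\right) \right)} = 28^{2} - \left(- \frac{4}{3} + \frac{574}{6 \left(-21\right)}\right) = 784 - \left(- \frac{4}{3} + \frac{574}{-126}\right) = 784 + \left(\frac{4}{3} - - \frac{41}{9}\right) = 784 + \left(\frac{4}{3} + \frac{41}{9}\right) = 784 + \frac{53}{9} = \frac{7109}{9}$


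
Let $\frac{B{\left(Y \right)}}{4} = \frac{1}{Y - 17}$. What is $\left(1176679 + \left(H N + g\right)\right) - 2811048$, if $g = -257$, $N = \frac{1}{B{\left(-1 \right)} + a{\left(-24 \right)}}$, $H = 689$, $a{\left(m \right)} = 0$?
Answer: $- \frac{3275453}{2} \approx -1.6377 \cdot 10^{6}$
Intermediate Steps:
$B{\left(Y \right)} = \frac{4}{-17 + Y}$ ($B{\left(Y \right)} = \frac{4}{Y - 17} = \frac{4}{-17 + Y}$)
$N = - \frac{9}{2}$ ($N = \frac{1}{\frac{4}{-17 - 1} + 0} = \frac{1}{\frac{4}{-18} + 0} = \frac{1}{4 \left(- \frac{1}{18}\right) + 0} = \frac{1}{- \frac{2}{9} + 0} = \frac{1}{- \frac{2}{9}} = - \frac{9}{2} \approx -4.5$)
$\left(1176679 + \left(H N + g\right)\right) - 2811048 = \left(1176679 + \left(689 \left(- \frac{9}{2}\right) - 257\right)\right) - 2811048 = \left(1176679 - \frac{6715}{2}\right) - 2811048 = \frac{2346643}{2} - 2811048 = - \frac{3275453}{2}$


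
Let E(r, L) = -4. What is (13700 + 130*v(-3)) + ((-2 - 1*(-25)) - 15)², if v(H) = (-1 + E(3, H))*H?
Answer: 15714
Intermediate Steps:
v(H) = -5*H (v(H) = (-1 - 4)*H = -5*H)
(13700 + 130*v(-3)) + ((-2 - 1*(-25)) - 15)² = (13700 + 130*(-5*(-3))) + ((-2 - 1*(-25)) - 15)² = (13700 + 130*15) + ((-2 + 25) - 15)² = (13700 + 1950) + (23 - 15)² = 15650 + 8² = 15650 + 64 = 15714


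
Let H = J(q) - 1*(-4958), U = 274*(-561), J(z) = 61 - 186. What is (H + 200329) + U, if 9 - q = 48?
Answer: 51448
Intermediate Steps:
q = -39 (q = 9 - 1*48 = 9 - 48 = -39)
J(z) = -125
U = -153714
H = 4833 (H = -125 - 1*(-4958) = -125 + 4958 = 4833)
(H + 200329) + U = (4833 + 200329) - 153714 = 205162 - 153714 = 51448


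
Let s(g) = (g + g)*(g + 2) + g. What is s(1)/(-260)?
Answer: -7/260 ≈ -0.026923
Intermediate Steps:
s(g) = g + 2*g*(2 + g) (s(g) = (2*g)*(2 + g) + g = 2*g*(2 + g) + g = g + 2*g*(2 + g))
s(1)/(-260) = (1*(5 + 2*1))/(-260) = (1*(5 + 2))*(-1/260) = (1*7)*(-1/260) = 7*(-1/260) = -7/260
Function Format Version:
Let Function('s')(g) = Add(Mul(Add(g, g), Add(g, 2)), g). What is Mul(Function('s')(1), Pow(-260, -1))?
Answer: Rational(-7, 260) ≈ -0.026923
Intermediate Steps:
Function('s')(g) = Add(g, Mul(2, g, Add(2, g))) (Function('s')(g) = Add(Mul(Mul(2, g), Add(2, g)), g) = Add(Mul(2, g, Add(2, g)), g) = Add(g, Mul(2, g, Add(2, g))))
Mul(Function('s')(1), Pow(-260, -1)) = Mul(Mul(1, Add(5, Mul(2, 1))), Pow(-260, -1)) = Mul(Mul(1, Add(5, 2)), Rational(-1, 260)) = Mul(Mul(1, 7), Rational(-1, 260)) = Mul(7, Rational(-1, 260)) = Rational(-7, 260)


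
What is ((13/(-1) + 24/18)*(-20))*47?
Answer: 32900/3 ≈ 10967.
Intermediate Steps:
((13/(-1) + 24/18)*(-20))*47 = ((13*(-1) + 24*(1/18))*(-20))*47 = ((-13 + 4/3)*(-20))*47 = -35/3*(-20)*47 = (700/3)*47 = 32900/3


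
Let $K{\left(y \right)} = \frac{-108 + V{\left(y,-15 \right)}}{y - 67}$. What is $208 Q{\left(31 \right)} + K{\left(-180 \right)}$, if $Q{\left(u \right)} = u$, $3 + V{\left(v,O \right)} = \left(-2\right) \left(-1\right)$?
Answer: $\frac{1592765}{247} \approx 6448.4$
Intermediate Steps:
$V{\left(v,O \right)} = -1$ ($V{\left(v,O \right)} = -3 - -2 = -3 + 2 = -1$)
$K{\left(y \right)} = - \frac{109}{-67 + y}$ ($K{\left(y \right)} = \frac{-108 - 1}{y - 67} = - \frac{109}{-67 + y}$)
$208 Q{\left(31 \right)} + K{\left(-180 \right)} = 208 \cdot 31 - \frac{109}{-67 - 180} = 6448 - \frac{109}{-247} = 6448 - - \frac{109}{247} = 6448 + \frac{109}{247} = \frac{1592765}{247}$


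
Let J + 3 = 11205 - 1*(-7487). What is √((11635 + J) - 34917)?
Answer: I*√4593 ≈ 67.772*I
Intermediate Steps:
J = 18689 (J = -3 + (11205 - 1*(-7487)) = -3 + (11205 + 7487) = -3 + 18692 = 18689)
√((11635 + J) - 34917) = √((11635 + 18689) - 34917) = √(30324 - 34917) = √(-4593) = I*√4593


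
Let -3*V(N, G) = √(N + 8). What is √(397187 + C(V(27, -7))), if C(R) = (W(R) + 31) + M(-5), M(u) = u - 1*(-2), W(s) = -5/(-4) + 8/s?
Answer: √(1946359625 - 3360*√35)/70 ≈ 630.25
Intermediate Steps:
W(s) = 5/4 + 8/s (W(s) = -5*(-¼) + 8/s = 5/4 + 8/s)
V(N, G) = -√(8 + N)/3 (V(N, G) = -√(N + 8)/3 = -√(8 + N)/3)
M(u) = 2 + u (M(u) = u + 2 = 2 + u)
C(R) = 117/4 + 8/R (C(R) = ((5/4 + 8/R) + 31) + (2 - 5) = (129/4 + 8/R) - 3 = 117/4 + 8/R)
√(397187 + C(V(27, -7))) = √(397187 + (117/4 + 8/((-√(8 + 27)/3)))) = √(397187 + (117/4 + 8/((-√35/3)))) = √(397187 + (117/4 + 8*(-3*√35/35))) = √(397187 + (117/4 - 24*√35/35)) = √(1588865/4 - 24*√35/35)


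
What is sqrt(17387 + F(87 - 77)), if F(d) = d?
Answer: 3*sqrt(1933) ≈ 131.90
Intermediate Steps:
sqrt(17387 + F(87 - 77)) = sqrt(17387 + (87 - 77)) = sqrt(17387 + 10) = sqrt(17397) = 3*sqrt(1933)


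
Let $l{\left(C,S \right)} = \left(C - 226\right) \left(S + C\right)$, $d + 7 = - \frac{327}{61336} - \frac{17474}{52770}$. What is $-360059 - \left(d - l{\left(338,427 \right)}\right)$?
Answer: $- \frac{444029480453393}{1618350360} \approx -2.7437 \cdot 10^{5}$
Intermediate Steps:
$d = - \frac{11872973047}{1618350360}$ ($d = -7 - \left(\frac{327}{61336} + \frac{8737}{26385}\right) = -7 - \frac{544520527}{1618350360} = - \frac{11872973047}{1618350360} \approx -7.3365$)
$l{\left(C,S \right)} = \left(-226 + C\right) \left(C + S\right)$
$-360059 - \left(d - l{\left(338,427 \right)}\right) = -360059 - \left(- \frac{11872973047}{1618350360} - \left(338^{2} - 76388 - 96502 + 338 \cdot 427\right)\right) = -360059 - \left(- \frac{11872973047}{1618350360} - \left(114244 - 76388 - 96502 + 144326\right)\right) = -360059 - \left(- \frac{11872973047}{1618350360} - 85680\right) = -360059 - - \frac{138672131817847}{1618350360} = -360059 + \frac{138672131817847}{1618350360} = - \frac{444029480453393}{1618350360}$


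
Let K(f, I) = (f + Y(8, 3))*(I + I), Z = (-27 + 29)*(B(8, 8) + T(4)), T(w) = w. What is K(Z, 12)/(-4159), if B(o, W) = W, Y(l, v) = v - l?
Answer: -456/4159 ≈ -0.10964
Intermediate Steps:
Z = 24 (Z = (-27 + 29)*(8 + 4) = 2*12 = 24)
K(f, I) = 2*I*(-5 + f) (K(f, I) = (f + (3 - 1*8))*(I + I) = (f + (3 - 8))*(2*I) = (f - 5)*(2*I) = (-5 + f)*(2*I) = 2*I*(-5 + f))
K(Z, 12)/(-4159) = (2*12*(-5 + 24))/(-4159) = (2*12*19)*(-1/4159) = 456*(-1/4159) = -456/4159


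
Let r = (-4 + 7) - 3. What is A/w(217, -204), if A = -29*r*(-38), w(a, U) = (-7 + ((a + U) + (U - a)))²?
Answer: 0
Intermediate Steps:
r = 0 (r = 3 - 3 = 0)
w(a, U) = (-7 + 2*U)² (w(a, U) = (-7 + ((U + a) + (U - a)))² = (-7 + 2*U)²)
A = 0 (A = -29*0*(-38) = 0*(-38) = 0)
A/w(217, -204) = 0/((-7 + 2*(-204))²) = 0/((-7 - 408)²) = 0/((-415)²) = 0/172225 = 0*(1/172225) = 0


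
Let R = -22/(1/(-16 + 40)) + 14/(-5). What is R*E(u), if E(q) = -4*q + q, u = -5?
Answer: -7962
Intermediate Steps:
E(q) = -3*q
R = -2654/5 (R = -22/(1/24) + 14*(-1/5) = -22/1/24 - 14/5 = -22*24 - 14/5 = -528 - 14/5 = -2654/5 ≈ -530.80)
R*E(u) = -(-7962)*(-5)/5 = -2654/5*15 = -7962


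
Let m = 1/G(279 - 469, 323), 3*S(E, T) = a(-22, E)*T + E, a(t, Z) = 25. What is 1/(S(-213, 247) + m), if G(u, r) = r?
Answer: 969/1925729 ≈ 0.00050319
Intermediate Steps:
S(E, T) = E/3 + 25*T/3 (S(E, T) = (25*T + E)/3 = (E + 25*T)/3 = E/3 + 25*T/3)
m = 1/323 ≈ 0.0030960
1/(S(-213, 247) + m) = 1/(((1/3)*(-213) + (25/3)*247) + 1/323) = 1/((-71 + 6175/3) + 1/323) = 1/(5962/3 + 1/323) = 1/(1925729/969) = 969/1925729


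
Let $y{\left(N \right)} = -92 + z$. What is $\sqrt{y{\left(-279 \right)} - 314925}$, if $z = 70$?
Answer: $i \sqrt{314947} \approx 561.2 i$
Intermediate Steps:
$y{\left(N \right)} = -22$ ($y{\left(N \right)} = -92 + 70 = -22$)
$\sqrt{y{\left(-279 \right)} - 314925} = \sqrt{-22 - 314925} = \sqrt{-314947} = i \sqrt{314947}$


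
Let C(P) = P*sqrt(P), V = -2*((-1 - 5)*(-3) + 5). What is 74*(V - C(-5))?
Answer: -3404 + 370*I*sqrt(5) ≈ -3404.0 + 827.34*I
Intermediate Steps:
V = -46 (V = -2*(-6*(-3) + 5) = -2*(18 + 5) = -2*23 = -46)
C(P) = P**(3/2)
74*(V - C(-5)) = 74*(-46 - (-5)**(3/2)) = 74*(-46 - (-5)*I*sqrt(5)) = 74*(-46 + 5*I*sqrt(5)) = -3404 + 370*I*sqrt(5)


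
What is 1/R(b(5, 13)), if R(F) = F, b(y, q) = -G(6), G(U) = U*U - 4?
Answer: -1/32 ≈ -0.031250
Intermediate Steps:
G(U) = -4 + U² (G(U) = U² - 4 = -4 + U²)
b(y, q) = -32 (b(y, q) = -(-4 + 6²) = -(-4 + 36) = -1*32 = -32)
1/R(b(5, 13)) = 1/(-32) = -1/32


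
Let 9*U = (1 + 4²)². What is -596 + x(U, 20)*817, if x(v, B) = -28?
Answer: -23472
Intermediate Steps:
U = 289/9 (U = (1 + 4²)²/9 = (1 + 16)²/9 = (⅑)*17² = (⅑)*289 = 289/9 ≈ 32.111)
-596 + x(U, 20)*817 = -596 - 28*817 = -596 - 22876 = -23472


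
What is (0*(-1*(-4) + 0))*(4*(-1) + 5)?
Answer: 0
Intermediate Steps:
(0*(-1*(-4) + 0))*(4*(-1) + 5) = (0*(4 + 0))*(-4 + 5) = (0*4)*1 = 0*1 = 0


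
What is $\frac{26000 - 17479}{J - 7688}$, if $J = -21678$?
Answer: $- \frac{8521}{29366} \approx -0.29017$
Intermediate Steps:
$\frac{26000 - 17479}{J - 7688} = \frac{26000 - 17479}{-21678 - 7688} = \frac{8521}{-29366} = 8521 \left(- \frac{1}{29366}\right) = - \frac{8521}{29366}$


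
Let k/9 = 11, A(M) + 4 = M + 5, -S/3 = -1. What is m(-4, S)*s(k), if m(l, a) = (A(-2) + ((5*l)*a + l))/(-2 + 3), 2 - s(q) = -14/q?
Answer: -13780/99 ≈ -139.19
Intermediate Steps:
S = 3 (S = -3*(-1) = 3)
A(M) = 1 + M (A(M) = -4 + (M + 5) = -4 + (5 + M) = 1 + M)
k = 99 (k = 9*11 = 99)
s(q) = 2 + 14/q (s(q) = 2 - (-14)/q = 2 + 14/q)
m(l, a) = -1 + l + 5*a*l (m(l, a) = ((1 - 2) + ((5*l)*a + l))/(-2 + 3) = (-1 + (5*a*l + l))/1 = (-1 + (l + 5*a*l))*1 = (-1 + l + 5*a*l)*1 = -1 + l + 5*a*l)
m(-4, S)*s(k) = (-1 - 4 + 5*3*(-4))*(2 + 14/99) = (-1 - 4 - 60)*(2 + 14*(1/99)) = -65*(2 + 14/99) = -65*212/99 = -13780/99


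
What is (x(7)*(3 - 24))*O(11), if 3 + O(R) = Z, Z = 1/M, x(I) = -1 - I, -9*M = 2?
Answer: -1260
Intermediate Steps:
M = -2/9 (M = -1/9*2 = -2/9 ≈ -0.22222)
Z = -9/2 (Z = 1/(-2/9) = -9/2 ≈ -4.5000)
O(R) = -15/2 (O(R) = -3 - 9/2 = -15/2)
(x(7)*(3 - 24))*O(11) = ((-1 - 1*7)*(3 - 24))*(-15/2) = ((-1 - 7)*(-21))*(-15/2) = -8*(-21)*(-15/2) = 168*(-15/2) = -1260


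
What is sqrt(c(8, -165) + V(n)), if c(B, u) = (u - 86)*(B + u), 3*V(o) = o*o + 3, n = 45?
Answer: sqrt(40083) ≈ 200.21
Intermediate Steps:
V(o) = 1 + o**2/3 (V(o) = (o*o + 3)/3 = (o**2 + 3)/3 = (3 + o**2)/3 = 1 + o**2/3)
c(B, u) = (-86 + u)*(B + u)
sqrt(c(8, -165) + V(n)) = sqrt(((-165)**2 - 86*8 - 86*(-165) + 8*(-165)) + (1 + (1/3)*45**2)) = sqrt((27225 - 688 + 14190 - 1320) + (1 + (1/3)*2025)) = sqrt(39407 + (1 + 675)) = sqrt(39407 + 676) = sqrt(40083)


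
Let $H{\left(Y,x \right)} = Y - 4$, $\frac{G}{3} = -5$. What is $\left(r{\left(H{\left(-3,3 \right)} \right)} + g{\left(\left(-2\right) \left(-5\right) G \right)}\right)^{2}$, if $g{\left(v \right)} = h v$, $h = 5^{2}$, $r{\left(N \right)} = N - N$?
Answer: $14062500$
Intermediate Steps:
$G = -15$ ($G = 3 \left(-5\right) = -15$)
$H{\left(Y,x \right)} = -4 + Y$
$r{\left(N \right)} = 0$
$h = 25$
$g{\left(v \right)} = 25 v$
$\left(r{\left(H{\left(-3,3 \right)} \right)} + g{\left(\left(-2\right) \left(-5\right) G \right)}\right)^{2} = \left(0 + 25 \left(-2\right) \left(-5\right) \left(-15\right)\right)^{2} = \left(0 + 25 \cdot 10 \left(-15\right)\right)^{2} = \left(0 + 25 \left(-150\right)\right)^{2} = \left(0 - 3750\right)^{2} = \left(-3750\right)^{2} = 14062500$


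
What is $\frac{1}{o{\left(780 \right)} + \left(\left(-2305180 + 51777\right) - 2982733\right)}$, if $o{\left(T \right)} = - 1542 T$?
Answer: $- \frac{1}{6438896} \approx -1.5531 \cdot 10^{-7}$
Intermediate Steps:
$\frac{1}{o{\left(780 \right)} + \left(\left(-2305180 + 51777\right) - 2982733\right)} = \frac{1}{\left(-1542\right) 780 + \left(\left(-2305180 + 51777\right) - 2982733\right)} = \frac{1}{-1202760 - 5236136} = \frac{1}{-6438896} = - \frac{1}{6438896}$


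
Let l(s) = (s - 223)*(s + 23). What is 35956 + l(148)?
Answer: 23131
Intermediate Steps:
l(s) = (-223 + s)*(23 + s)
35956 + l(148) = 35956 + (-5129 + 148² - 200*148) = 35956 + (-5129 + 21904 - 29600) = 35956 - 12825 = 23131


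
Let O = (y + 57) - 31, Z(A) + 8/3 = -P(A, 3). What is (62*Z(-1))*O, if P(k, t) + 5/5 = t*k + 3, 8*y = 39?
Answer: -38285/12 ≈ -3190.4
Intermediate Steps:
y = 39/8 (y = (⅛)*39 = 39/8 ≈ 4.8750)
P(k, t) = 2 + k*t (P(k, t) = -1 + (t*k + 3) = -1 + (k*t + 3) = -1 + (3 + k*t) = 2 + k*t)
Z(A) = -14/3 - 3*A (Z(A) = -8/3 - (2 + A*3) = -8/3 - (2 + 3*A) = -8/3 + (-2 - 3*A) = -14/3 - 3*A)
O = 247/8 (O = (39/8 + 57) - 31 = 495/8 - 31 = 247/8 ≈ 30.875)
(62*Z(-1))*O = (62*(-14/3 - 3*(-1)))*(247/8) = (62*(-14/3 + 3))*(247/8) = (62*(-5/3))*(247/8) = -310/3*247/8 = -38285/12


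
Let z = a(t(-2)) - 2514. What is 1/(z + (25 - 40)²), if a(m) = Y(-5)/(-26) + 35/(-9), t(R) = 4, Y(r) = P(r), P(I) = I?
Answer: -234/536491 ≈ -0.00043617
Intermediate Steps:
Y(r) = r
a(m) = -865/234 (a(m) = -5/(-26) + 35/(-9) = -5*(-1/26) + 35*(-⅑) = 5/26 - 35/9 = -865/234)
z = -589141/234 (z = -865/234 - 2514 = -589141/234 ≈ -2517.7)
1/(z + (25 - 40)²) = 1/(-589141/234 + (25 - 40)²) = 1/(-589141/234 + (-15)²) = 1/(-589141/234 + 225) = 1/(-536491/234) = -234/536491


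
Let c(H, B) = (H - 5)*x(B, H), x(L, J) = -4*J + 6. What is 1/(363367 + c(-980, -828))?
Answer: -1/3503743 ≈ -2.8541e-7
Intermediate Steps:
x(L, J) = 6 - 4*J
c(H, B) = (-5 + H)*(6 - 4*H) (c(H, B) = (H - 5)*(6 - 4*H) = (-5 + H)*(6 - 4*H))
1/(363367 + c(-980, -828)) = 1/(363367 + (-30 - 4*(-980)² + 26*(-980))) = 1/(363367 + (-30 - 4*960400 - 25480)) = 1/(363367 + (-30 - 3841600 - 25480)) = 1/(363367 - 3867110) = 1/(-3503743) = -1/3503743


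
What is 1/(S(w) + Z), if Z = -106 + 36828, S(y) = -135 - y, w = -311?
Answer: 1/36898 ≈ 2.7102e-5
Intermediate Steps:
Z = 36722
1/(S(w) + Z) = 1/((-135 - 1*(-311)) + 36722) = 1/((-135 + 311) + 36722) = 1/(176 + 36722) = 1/36898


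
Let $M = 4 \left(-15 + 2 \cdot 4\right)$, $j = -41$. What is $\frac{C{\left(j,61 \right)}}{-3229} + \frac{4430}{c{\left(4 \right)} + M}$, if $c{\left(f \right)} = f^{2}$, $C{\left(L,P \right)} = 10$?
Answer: $- \frac{7152295}{19374} \approx -369.17$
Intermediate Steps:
$M = -28$ ($M = 4 \left(-15 + 8\right) = 4 \left(-7\right) = -28$)
$\frac{C{\left(j,61 \right)}}{-3229} + \frac{4430}{c{\left(4 \right)} + M} = \frac{10}{-3229} + \frac{4430}{4^{2} - 28} = 10 \left(- \frac{1}{3229}\right) + \frac{4430}{16 - 28} = - \frac{10}{3229} + \frac{4430}{-12} = - \frac{10}{3229} + 4430 \left(- \frac{1}{12}\right) = - \frac{10}{3229} - \frac{2215}{6} = - \frac{7152295}{19374}$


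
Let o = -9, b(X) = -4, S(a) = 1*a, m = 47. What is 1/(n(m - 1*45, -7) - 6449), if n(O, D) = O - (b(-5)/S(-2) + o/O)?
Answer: -2/12889 ≈ -0.00015517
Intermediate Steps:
S(a) = a
n(O, D) = -2 + O + 9/O (n(O, D) = O - (-4/(-2) - 9/O) = O - (-4*(-½) - 9/O) = O - (2 - 9/O) = O + (-2 + 9/O) = -2 + O + 9/O)
1/(n(m - 1*45, -7) - 6449) = 1/((-2 + (47 - 1*45) + 9/(47 - 1*45)) - 6449) = 1/((-2 + (47 - 45) + 9/(47 - 45)) - 6449) = 1/((-2 + 2 + 9/2) - 6449) = 1/(9/2 - 6449) = 1/(-12889/2) = -2/12889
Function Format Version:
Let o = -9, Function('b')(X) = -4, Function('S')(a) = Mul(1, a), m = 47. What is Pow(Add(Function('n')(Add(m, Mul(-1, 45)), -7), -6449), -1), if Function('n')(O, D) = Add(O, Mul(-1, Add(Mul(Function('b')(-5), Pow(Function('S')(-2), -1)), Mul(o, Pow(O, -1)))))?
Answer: Rational(-2, 12889) ≈ -0.00015517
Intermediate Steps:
Function('S')(a) = a
Function('n')(O, D) = Add(-2, O, Mul(9, Pow(O, -1))) (Function('n')(O, D) = Add(O, Mul(-1, Add(Mul(-4, Pow(-2, -1)), Mul(-9, Pow(O, -1))))) = Add(O, Mul(-1, Add(Mul(-4, Rational(-1, 2)), Mul(-9, Pow(O, -1))))) = Add(O, Mul(-1, Add(2, Mul(-9, Pow(O, -1))))) = Add(O, Add(-2, Mul(9, Pow(O, -1)))) = Add(-2, O, Mul(9, Pow(O, -1))))
Pow(Add(Function('n')(Add(m, Mul(-1, 45)), -7), -6449), -1) = Pow(Add(Add(-2, Add(47, Mul(-1, 45)), Mul(9, Pow(Add(47, Mul(-1, 45)), -1))), -6449), -1) = Pow(Add(Add(-2, Add(47, -45), Mul(9, Pow(Add(47, -45), -1))), -6449), -1) = Pow(Add(Add(-2, 2, Mul(9, Pow(2, -1))), -6449), -1) = Pow(Add(Add(-2, 2, Mul(9, Rational(1, 2))), -6449), -1) = Pow(Add(Add(-2, 2, Rational(9, 2)), -6449), -1) = Pow(Add(Rational(9, 2), -6449), -1) = Pow(Rational(-12889, 2), -1) = Rational(-2, 12889)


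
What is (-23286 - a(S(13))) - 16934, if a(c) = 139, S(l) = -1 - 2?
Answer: -40359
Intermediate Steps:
S(l) = -3
(-23286 - a(S(13))) - 16934 = (-23286 - 1*139) - 16934 = (-23286 - 139) - 16934 = -23425 - 16934 = -40359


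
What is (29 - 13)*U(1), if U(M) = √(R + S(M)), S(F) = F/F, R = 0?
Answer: 16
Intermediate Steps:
S(F) = 1
U(M) = 1 (U(M) = √(0 + 1) = √1 = 1)
(29 - 13)*U(1) = (29 - 13)*1 = 16*1 = 16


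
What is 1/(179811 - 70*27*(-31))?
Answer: 1/238401 ≈ 4.1946e-6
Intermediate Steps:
1/(179811 - 70*27*(-31)) = 1/(179811 - 1890*(-31)) = 1/(179811 + 58590) = 1/238401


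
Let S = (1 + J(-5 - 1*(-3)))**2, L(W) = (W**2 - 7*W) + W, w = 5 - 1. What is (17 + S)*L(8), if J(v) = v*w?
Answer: 1056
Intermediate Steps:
w = 4
J(v) = 4*v (J(v) = v*4 = 4*v)
L(W) = W**2 - 6*W
S = 49 (S = (1 + 4*(-5 - 1*(-3)))**2 = (1 + 4*(-5 + 3))**2 = (1 + 4*(-2))**2 = (1 - 8)**2 = (-7)**2 = 49)
(17 + S)*L(8) = (17 + 49)*(8*(-6 + 8)) = 66*(8*2) = 66*16 = 1056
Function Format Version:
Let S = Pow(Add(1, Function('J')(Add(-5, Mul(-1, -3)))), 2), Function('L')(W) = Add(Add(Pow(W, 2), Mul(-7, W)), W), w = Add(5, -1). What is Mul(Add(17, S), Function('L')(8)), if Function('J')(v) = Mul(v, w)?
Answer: 1056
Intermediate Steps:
w = 4
Function('J')(v) = Mul(4, v) (Function('J')(v) = Mul(v, 4) = Mul(4, v))
Function('L')(W) = Add(Pow(W, 2), Mul(-6, W))
S = 49 (S = Pow(Add(1, Mul(4, Add(-5, Mul(-1, -3)))), 2) = Pow(Add(1, Mul(4, Add(-5, 3))), 2) = Pow(Add(1, Mul(4, -2)), 2) = Pow(Add(1, -8), 2) = Pow(-7, 2) = 49)
Mul(Add(17, S), Function('L')(8)) = Mul(Add(17, 49), Mul(8, Add(-6, 8))) = Mul(66, Mul(8, 2)) = Mul(66, 16) = 1056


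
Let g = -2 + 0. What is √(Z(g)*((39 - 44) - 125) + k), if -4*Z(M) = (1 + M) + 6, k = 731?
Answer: √3574/2 ≈ 29.891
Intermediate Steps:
g = -2
Z(M) = -7/4 - M/4 (Z(M) = -((1 + M) + 6)/4 = -(7 + M)/4 = -7/4 - M/4)
√(Z(g)*((39 - 44) - 125) + k) = √((-7/4 - ¼*(-2))*((39 - 44) - 125) + 731) = √((-7/4 + ½)*(-5 - 125) + 731) = √(-5/4*(-130) + 731) = √(325/2 + 731) = √(1787/2) = √3574/2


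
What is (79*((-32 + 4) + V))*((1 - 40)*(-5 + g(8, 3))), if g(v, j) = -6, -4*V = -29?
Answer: -2812953/4 ≈ -7.0324e+5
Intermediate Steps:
V = 29/4 (V = -1/4*(-29) = 29/4 ≈ 7.2500)
(79*((-32 + 4) + V))*((1 - 40)*(-5 + g(8, 3))) = (79*((-32 + 4) + 29/4))*((1 - 40)*(-5 - 6)) = (79*(-28 + 29/4))*(-39*(-11)) = (79*(-83/4))*429 = -6557/4*429 = -2812953/4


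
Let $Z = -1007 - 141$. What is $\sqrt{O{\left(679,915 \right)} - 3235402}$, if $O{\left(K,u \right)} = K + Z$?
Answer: $i \sqrt{3235871} \approx 1798.9 i$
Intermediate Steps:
$Z = -1148$ ($Z = -1007 - 141 = -1148$)
$O{\left(K,u \right)} = -1148 + K$ ($O{\left(K,u \right)} = K - 1148 = -1148 + K$)
$\sqrt{O{\left(679,915 \right)} - 3235402} = \sqrt{\left(-1148 + 679\right) - 3235402} = \sqrt{-469 - 3235402} = \sqrt{-3235871} = i \sqrt{3235871}$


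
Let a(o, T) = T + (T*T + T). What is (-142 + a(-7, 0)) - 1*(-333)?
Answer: 191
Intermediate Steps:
a(o, T) = T² + 2*T (a(o, T) = T + (T² + T) = T + (T + T²) = T² + 2*T)
(-142 + a(-7, 0)) - 1*(-333) = (-142 + 0*(2 + 0)) - 1*(-333) = (-142 + 0*2) + 333 = (-142 + 0) + 333 = -142 + 333 = 191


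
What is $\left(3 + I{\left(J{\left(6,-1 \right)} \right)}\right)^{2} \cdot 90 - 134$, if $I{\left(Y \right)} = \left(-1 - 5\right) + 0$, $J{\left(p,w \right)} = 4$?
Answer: $676$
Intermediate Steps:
$I{\left(Y \right)} = -6$ ($I{\left(Y \right)} = -6 + 0 = -6$)
$\left(3 + I{\left(J{\left(6,-1 \right)} \right)}\right)^{2} \cdot 90 - 134 = \left(3 - 6\right)^{2} \cdot 90 - 134 = \left(-3\right)^{2} \cdot 90 - 134 = 9 \cdot 90 - 134 = 810 - 134 = 676$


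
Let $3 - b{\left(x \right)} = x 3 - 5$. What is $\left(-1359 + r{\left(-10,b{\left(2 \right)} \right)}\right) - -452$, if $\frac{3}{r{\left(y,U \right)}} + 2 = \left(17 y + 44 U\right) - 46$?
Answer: $- \frac{117913}{130} \approx -907.02$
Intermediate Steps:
$b{\left(x \right)} = 8 - 3 x$ ($b{\left(x \right)} = 3 - \left(x 3 - 5\right) = 3 - \left(3 x - 5\right) = 3 - \left(-5 + 3 x\right) = 8 - 3 x$)
$r{\left(y,U \right)} = \frac{3}{-48 + 17 y + 44 U}$ ($r{\left(y,U \right)} = \frac{3}{-2 - \left(46 - 44 U - 17 y\right)} = \frac{3}{-2 + \left(-46 + 17 y + 44 U\right)} = \frac{3}{-48 + 17 y + 44 U}$)
$\left(-1359 + r{\left(-10,b{\left(2 \right)} \right)}\right) - -452 = \left(-1359 + \frac{3}{-48 + 17 \left(-10\right) + 44 \left(8 - 6\right)}\right) - -452 = \left(-1359 + \frac{3}{-48 - 170 + 44 \left(8 - 6\right)}\right) + 452 = \left(-1359 + \frac{3}{-48 - 170 + 44 \cdot 2}\right) + 452 = \left(-1359 + \frac{3}{-48 - 170 + 88}\right) + 452 = \left(-1359 + \frac{3}{-130}\right) + 452 = \left(-1359 + 3 \left(- \frac{1}{130}\right)\right) + 452 = \left(-1359 - \frac{3}{130}\right) + 452 = - \frac{176673}{130} + 452 = - \frac{117913}{130}$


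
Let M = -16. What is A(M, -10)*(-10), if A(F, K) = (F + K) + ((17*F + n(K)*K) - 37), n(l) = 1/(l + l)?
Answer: 3345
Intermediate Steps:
n(l) = 1/(2*l)
A(F, K) = -73/2 + K + 18*F (A(F, K) = (F + K) + ((17*F + (1/(2*K))*K) - 37) = (F + K) + ((17*F + ½) - 37) = (F + K) + ((½ + 17*F) - 37) = (F + K) + (-73/2 + 17*F) = -73/2 + K + 18*F)
A(M, -10)*(-10) = (-73/2 - 10 + 18*(-16))*(-10) = (-73/2 - 10 - 288)*(-10) = -669/2*(-10) = 3345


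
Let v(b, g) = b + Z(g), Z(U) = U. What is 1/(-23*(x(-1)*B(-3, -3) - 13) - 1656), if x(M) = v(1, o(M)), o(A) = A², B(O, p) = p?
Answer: -1/1219 ≈ -0.00082034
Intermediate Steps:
v(b, g) = b + g
x(M) = 1 + M²
1/(-23*(x(-1)*B(-3, -3) - 13) - 1656) = 1/(-23*((1 + (-1)²)*(-3) - 13) - 1656) = 1/(-23*((1 + 1)*(-3) - 13) - 1656) = 1/(-23*(2*(-3) - 13) - 1656) = 1/(-23*(-6 - 13) - 1656) = 1/(-23*(-19) - 1656) = 1/(437 - 1656) = 1/(-1219) = -1/1219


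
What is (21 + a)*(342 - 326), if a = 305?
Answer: 5216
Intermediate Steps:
(21 + a)*(342 - 326) = (21 + 305)*(342 - 326) = 326*16 = 5216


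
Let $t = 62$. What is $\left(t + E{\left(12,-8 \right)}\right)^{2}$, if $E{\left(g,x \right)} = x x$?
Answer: $15876$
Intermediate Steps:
$E{\left(g,x \right)} = x^{2}$
$\left(t + E{\left(12,-8 \right)}\right)^{2} = \left(62 + \left(-8\right)^{2}\right)^{2} = \left(62 + 64\right)^{2} = 126^{2} = 15876$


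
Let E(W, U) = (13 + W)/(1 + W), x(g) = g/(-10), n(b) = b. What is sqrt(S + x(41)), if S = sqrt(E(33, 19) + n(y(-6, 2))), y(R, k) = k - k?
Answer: sqrt(-118490 + 1700*sqrt(391))/170 ≈ 1.7137*I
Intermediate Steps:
y(R, k) = 0
x(g) = -g/10 (x(g) = g*(-1/10) = -g/10)
E(W, U) = (13 + W)/(1 + W)
S = sqrt(391)/17 (S = sqrt((13 + 33)/(1 + 33) + 0) = sqrt(46/34 + 0) = sqrt((1/34)*46 + 0) = sqrt(23/17 + 0) = sqrt(23/17) = sqrt(391)/17 ≈ 1.1632)
sqrt(S + x(41)) = sqrt(sqrt(391)/17 - 1/10*41) = sqrt(sqrt(391)/17 - 41/10) = sqrt(-41/10 + sqrt(391)/17)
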